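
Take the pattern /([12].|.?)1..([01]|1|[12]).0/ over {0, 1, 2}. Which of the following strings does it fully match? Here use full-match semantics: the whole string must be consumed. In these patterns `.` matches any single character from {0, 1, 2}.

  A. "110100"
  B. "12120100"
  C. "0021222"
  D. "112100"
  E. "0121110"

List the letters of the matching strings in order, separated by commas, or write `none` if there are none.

A, B, D, E

A → match
B → match
C → no match — must end with "0"
D → match
E → match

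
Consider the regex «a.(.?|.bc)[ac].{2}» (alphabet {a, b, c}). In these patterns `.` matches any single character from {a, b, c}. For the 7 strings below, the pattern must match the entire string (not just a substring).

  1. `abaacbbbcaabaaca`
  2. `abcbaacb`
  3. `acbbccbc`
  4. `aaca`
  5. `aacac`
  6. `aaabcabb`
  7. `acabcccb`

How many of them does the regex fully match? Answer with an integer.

1 → no match
2 → no match
3 → match
4 → no match
5 → match
6 → match
7 → match
Total matched: 4

4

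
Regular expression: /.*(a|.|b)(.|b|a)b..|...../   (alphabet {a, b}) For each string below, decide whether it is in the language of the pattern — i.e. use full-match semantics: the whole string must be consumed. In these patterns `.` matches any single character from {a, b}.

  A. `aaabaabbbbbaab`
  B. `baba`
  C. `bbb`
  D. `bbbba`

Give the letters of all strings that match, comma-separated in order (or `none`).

A → no match
B → no match
C → no match
D → match

D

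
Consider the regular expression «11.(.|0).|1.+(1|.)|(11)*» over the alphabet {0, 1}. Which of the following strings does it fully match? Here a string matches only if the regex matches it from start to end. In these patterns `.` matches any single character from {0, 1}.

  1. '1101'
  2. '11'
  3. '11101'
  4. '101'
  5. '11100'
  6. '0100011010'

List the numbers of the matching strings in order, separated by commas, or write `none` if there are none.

1, 2, 3, 4, 5

1. '1101' → match
2. '11' → match
3. '11101' → match
4. '101' → match
5. '11100' → match
6. '0100011010' → no match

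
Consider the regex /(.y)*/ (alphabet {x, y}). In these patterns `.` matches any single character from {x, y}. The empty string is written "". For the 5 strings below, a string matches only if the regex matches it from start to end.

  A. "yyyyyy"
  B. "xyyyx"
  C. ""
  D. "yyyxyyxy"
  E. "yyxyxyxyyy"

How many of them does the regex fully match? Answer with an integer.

A. "yyyyyy" → match
B. "xyyyx" → no match
C. "" → match
D. "yyyxyyxy" → no match
E. "yyxyxyxyyy" → match
Total matched: 3

3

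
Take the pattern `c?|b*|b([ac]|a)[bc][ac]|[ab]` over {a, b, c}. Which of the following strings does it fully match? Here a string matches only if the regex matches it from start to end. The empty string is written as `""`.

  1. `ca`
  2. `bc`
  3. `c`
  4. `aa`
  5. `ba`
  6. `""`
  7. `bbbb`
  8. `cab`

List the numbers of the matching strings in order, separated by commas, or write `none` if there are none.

1 → no match
2 → no match
3 → match
4 → no match
5 → no match
6 → match
7 → match
8 → no match

3, 6, 7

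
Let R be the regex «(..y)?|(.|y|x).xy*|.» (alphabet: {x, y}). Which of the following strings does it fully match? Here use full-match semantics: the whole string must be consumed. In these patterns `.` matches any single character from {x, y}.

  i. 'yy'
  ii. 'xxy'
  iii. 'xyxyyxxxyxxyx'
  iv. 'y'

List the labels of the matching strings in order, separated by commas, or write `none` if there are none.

ii, iv

i → no match
ii → match
iii → no match
iv → match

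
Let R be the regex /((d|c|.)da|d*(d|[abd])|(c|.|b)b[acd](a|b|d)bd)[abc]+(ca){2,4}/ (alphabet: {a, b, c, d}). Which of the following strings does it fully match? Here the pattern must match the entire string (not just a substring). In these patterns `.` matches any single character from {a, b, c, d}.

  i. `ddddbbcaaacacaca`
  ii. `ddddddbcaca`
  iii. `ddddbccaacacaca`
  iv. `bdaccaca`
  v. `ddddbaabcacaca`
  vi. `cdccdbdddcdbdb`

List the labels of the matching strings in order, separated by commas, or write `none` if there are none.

i → match
ii → match
iii → match
iv → match
v → match
vi → no match — must end with `ca`

i, ii, iii, iv, v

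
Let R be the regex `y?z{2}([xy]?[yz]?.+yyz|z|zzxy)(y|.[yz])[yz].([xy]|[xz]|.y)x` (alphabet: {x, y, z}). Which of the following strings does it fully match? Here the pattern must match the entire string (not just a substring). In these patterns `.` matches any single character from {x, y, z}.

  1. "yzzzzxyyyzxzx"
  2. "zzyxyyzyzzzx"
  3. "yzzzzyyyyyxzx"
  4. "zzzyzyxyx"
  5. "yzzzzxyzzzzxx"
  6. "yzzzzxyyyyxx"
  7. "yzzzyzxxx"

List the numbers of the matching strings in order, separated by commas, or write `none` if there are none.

1 → match
2 → match
3 → no match
4 → match
5 → match
6 → match
7 → match

1, 2, 4, 5, 6, 7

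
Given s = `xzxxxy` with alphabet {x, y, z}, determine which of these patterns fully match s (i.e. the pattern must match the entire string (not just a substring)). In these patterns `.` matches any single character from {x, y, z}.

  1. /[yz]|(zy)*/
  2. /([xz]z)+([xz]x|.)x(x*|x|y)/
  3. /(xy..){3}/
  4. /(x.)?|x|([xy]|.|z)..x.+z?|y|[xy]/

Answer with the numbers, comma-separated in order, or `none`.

1 → no match
2 → match
3 → no match — must start with `xy`
4 → match

2, 4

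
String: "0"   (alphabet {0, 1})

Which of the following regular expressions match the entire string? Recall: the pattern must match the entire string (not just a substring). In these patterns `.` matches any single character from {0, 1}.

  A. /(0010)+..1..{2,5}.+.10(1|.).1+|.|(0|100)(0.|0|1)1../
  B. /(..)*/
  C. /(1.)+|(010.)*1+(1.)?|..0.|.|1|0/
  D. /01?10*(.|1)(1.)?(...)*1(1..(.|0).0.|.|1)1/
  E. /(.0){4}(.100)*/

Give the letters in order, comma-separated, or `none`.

A, C

A → match
B → no match
C → match
D → no match — must end with "1"
E → no match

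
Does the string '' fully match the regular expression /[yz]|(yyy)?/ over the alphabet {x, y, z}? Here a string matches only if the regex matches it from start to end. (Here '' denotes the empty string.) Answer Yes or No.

Yes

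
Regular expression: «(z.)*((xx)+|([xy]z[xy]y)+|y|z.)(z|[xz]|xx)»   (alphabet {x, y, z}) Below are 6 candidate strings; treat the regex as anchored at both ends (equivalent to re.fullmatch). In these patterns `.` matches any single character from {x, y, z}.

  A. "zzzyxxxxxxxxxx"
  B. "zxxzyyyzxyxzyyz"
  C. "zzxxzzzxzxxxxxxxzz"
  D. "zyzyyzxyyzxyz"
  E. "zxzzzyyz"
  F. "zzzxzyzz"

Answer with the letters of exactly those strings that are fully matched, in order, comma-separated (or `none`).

A → match
B → match
C → no match
D → match
E → match
F → no match

A, B, D, E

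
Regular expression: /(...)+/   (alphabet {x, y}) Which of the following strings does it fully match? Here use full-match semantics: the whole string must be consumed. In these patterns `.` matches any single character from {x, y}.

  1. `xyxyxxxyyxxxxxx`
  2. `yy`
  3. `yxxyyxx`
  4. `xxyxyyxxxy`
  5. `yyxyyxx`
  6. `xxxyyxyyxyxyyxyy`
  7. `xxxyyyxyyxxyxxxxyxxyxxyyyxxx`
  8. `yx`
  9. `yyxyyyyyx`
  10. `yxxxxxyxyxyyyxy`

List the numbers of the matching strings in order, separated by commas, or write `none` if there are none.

1 → match
2 → no match
3 → no match
4 → no match
5 → no match
6 → no match
7 → no match
8 → no match
9 → match
10 → match

1, 9, 10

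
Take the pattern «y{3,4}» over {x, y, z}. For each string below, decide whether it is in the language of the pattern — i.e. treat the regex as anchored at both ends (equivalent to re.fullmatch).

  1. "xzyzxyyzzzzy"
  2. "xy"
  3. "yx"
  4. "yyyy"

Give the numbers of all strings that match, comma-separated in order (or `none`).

4

1 → no match — must start with "y"
2 → no match — must start with "y"
3 → no match — must end with "y"
4 → match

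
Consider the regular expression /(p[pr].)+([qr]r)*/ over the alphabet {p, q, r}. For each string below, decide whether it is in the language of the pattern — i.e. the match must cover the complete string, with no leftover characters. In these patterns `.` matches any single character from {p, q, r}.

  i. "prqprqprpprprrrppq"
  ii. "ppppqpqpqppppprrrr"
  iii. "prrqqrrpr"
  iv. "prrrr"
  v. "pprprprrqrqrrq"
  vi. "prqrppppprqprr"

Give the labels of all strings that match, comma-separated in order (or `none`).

i → no match
ii → no match
iii → no match
iv → match
v → no match
vi → no match

iv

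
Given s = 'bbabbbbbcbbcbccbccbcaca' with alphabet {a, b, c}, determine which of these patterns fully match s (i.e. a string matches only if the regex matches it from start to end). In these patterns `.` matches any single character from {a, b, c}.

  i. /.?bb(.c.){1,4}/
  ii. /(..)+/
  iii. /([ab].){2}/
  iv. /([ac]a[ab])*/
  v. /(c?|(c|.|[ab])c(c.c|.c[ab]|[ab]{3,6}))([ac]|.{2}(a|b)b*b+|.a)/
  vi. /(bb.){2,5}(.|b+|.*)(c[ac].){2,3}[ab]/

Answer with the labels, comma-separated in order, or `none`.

vi

i → no match
ii → no match
iii → no match
iv → no match
v → no match
vi → match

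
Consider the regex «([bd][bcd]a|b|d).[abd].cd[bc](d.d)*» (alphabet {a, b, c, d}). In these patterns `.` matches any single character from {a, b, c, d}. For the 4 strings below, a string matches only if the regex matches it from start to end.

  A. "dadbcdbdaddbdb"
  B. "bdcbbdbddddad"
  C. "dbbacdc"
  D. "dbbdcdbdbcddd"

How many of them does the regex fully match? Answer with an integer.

1

A → no match
B → no match
C. "dbbacdc" → match
D → no match
Total matched: 1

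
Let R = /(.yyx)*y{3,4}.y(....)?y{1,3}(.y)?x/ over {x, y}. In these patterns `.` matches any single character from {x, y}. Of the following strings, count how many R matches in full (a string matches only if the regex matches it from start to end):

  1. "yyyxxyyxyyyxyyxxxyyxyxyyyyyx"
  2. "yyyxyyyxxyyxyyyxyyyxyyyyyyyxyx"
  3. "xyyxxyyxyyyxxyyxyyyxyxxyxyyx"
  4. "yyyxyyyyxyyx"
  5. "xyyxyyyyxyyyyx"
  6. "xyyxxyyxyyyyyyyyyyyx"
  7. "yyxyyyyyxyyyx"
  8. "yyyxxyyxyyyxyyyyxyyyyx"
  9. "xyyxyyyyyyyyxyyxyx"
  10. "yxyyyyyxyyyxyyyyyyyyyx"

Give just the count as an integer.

1 → no match
2 → match
3 → match
4 → match
5 → match
6 → match
7 → no match
8 → match
9 → match
10 → no match
Total matched: 7

7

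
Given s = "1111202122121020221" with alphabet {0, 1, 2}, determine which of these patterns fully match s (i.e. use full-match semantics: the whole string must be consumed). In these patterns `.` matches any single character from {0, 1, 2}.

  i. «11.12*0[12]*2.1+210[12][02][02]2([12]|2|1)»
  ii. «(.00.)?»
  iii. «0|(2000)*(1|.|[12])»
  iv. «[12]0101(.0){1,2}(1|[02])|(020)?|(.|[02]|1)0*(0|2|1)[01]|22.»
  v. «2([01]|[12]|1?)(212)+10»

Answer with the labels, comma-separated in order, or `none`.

i → match
ii → no match
iii → no match
iv → no match
v → no match — must start with "2"

i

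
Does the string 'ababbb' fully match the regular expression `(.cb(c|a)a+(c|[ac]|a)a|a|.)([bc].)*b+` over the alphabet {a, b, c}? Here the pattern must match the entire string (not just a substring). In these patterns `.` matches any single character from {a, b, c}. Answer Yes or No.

Yes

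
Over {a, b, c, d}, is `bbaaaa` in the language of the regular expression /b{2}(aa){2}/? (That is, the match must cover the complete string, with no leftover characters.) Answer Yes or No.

Yes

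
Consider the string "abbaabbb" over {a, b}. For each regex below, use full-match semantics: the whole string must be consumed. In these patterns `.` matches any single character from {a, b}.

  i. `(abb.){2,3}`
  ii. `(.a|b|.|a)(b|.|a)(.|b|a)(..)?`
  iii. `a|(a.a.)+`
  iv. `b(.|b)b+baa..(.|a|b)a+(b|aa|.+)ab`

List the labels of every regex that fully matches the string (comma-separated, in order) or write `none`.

i

i → match
ii → no match
iii → no match
iv → no match — must start with "b"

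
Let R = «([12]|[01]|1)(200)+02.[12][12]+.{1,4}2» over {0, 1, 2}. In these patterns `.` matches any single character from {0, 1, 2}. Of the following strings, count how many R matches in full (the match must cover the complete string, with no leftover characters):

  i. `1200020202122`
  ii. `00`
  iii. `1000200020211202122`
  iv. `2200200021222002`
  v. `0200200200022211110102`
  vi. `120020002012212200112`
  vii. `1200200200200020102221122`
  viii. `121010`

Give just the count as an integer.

i → no match
ii → no match — must end with `2`
iii → no match
iv → match
v → match
vi → match
vii → no match
viii → no match — must end with `2`
Total matched: 3

3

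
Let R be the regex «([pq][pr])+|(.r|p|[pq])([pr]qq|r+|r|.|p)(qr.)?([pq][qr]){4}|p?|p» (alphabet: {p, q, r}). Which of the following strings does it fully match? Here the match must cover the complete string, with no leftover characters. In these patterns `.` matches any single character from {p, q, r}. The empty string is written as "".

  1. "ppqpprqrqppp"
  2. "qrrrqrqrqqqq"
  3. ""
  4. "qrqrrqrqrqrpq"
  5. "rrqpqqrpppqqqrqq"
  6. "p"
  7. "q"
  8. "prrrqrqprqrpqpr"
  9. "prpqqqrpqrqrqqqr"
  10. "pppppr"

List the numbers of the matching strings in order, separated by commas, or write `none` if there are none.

1, 2, 3, 4, 6, 8, 9, 10

1 → match
2 → match
3 → match
4 → match
5 → no match
6 → match
7 → no match
8 → match
9 → match
10 → match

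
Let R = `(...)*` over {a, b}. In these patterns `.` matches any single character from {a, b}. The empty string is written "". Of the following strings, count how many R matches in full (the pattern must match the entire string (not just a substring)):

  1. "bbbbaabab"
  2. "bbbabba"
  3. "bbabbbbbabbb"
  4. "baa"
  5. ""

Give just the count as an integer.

4

1 → match
2 → no match
3 → match
4 → match
5 → match
Total matched: 4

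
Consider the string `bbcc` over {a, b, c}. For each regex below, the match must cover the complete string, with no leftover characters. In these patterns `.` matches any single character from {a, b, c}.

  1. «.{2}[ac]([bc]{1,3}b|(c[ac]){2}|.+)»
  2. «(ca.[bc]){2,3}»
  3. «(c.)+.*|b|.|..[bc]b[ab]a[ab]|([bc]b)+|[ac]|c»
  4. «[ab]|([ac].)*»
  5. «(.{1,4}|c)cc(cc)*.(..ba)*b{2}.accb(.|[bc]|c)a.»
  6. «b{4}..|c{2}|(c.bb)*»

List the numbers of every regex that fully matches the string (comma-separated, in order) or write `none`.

1 → match
2 → no match — must start with `ca`
3 → no match
4 → no match
5 → no match
6 → no match

1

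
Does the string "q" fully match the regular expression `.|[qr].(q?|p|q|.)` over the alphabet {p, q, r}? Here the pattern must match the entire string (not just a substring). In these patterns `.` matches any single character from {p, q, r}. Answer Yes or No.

Yes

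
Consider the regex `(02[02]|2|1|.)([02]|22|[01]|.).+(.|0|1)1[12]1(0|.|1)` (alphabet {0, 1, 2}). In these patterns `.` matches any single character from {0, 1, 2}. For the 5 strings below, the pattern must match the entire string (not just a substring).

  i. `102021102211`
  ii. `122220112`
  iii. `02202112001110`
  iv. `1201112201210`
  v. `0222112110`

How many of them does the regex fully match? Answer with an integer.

i. `102021102211` → no match
ii. `122220112` → no match
iii → match
iv → match
v. `0222112110` → no match
Total matched: 2

2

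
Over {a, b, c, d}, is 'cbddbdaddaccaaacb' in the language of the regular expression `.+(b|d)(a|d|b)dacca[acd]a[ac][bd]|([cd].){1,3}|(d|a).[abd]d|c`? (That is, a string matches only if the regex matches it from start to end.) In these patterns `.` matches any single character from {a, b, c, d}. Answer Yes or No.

No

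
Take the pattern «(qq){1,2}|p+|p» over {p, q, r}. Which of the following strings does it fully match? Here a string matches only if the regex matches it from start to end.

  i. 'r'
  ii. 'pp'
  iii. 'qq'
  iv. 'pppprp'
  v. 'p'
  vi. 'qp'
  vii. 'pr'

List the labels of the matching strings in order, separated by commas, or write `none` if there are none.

ii, iii, v

i → no match
ii → match
iii → match
iv → no match
v → match
vi → no match
vii → no match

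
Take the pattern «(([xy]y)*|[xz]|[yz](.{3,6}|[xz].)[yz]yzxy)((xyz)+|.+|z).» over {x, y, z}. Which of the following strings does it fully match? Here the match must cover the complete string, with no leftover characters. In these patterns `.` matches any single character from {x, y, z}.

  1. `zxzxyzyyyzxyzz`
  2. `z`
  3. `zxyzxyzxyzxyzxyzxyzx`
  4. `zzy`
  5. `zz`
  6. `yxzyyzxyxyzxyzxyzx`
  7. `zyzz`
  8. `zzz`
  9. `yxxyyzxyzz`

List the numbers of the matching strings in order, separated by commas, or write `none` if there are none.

1 → match
2. `z` → no match
3 → match
4. `zzy` → match
5. `zz` → match
6 → match
7. `zyzz` → match
8. `zzz` → match
9. `yxxyyzxyzz` → match

1, 3, 4, 5, 6, 7, 8, 9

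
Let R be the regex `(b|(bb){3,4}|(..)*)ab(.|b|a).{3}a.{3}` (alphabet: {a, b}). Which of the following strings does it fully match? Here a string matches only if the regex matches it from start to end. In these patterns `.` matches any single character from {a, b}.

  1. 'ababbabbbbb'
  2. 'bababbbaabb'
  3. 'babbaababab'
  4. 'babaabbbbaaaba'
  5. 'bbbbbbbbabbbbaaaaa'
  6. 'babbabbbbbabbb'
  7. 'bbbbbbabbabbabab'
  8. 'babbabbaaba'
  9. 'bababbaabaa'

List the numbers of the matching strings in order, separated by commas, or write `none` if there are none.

2, 3, 4, 5, 6, 7, 8, 9

1 → no match
2 → match
3 → match
4 → match
5 → match
6 → match
7 → match
8 → match
9 → match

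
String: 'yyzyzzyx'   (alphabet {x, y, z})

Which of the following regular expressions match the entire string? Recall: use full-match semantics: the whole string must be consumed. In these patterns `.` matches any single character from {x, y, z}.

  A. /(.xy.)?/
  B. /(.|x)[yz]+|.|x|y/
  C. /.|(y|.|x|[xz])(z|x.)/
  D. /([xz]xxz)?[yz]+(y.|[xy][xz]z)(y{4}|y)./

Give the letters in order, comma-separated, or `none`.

A → no match
B → no match
C → no match
D → match

D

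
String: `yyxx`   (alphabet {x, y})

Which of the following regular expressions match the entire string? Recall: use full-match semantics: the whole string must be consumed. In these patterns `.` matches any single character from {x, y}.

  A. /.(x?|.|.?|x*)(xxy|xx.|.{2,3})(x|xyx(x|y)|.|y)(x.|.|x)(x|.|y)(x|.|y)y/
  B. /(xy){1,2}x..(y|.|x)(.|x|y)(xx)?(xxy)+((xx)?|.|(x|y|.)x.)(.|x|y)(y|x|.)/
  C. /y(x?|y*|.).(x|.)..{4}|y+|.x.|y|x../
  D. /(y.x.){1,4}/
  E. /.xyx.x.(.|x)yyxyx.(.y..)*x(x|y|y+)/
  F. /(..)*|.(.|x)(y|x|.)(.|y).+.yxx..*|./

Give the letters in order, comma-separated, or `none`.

D, F

A → no match — must end with `y`
B → no match — must start with `xy`
C → no match
D → match
E → no match
F → match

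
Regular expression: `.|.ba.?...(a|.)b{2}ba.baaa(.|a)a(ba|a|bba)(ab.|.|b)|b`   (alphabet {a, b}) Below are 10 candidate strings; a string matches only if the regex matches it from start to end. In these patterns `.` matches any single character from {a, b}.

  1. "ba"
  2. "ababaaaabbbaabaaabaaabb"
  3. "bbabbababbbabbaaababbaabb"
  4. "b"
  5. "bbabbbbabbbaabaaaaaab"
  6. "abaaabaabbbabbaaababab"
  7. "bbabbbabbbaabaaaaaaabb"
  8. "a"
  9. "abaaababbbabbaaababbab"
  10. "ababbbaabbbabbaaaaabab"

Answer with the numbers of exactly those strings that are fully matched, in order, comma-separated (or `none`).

1 → no match
2 → match
3 → match
4 → match
5 → match
6 → match
7 → match
8 → match
9 → match
10 → match

2, 3, 4, 5, 6, 7, 8, 9, 10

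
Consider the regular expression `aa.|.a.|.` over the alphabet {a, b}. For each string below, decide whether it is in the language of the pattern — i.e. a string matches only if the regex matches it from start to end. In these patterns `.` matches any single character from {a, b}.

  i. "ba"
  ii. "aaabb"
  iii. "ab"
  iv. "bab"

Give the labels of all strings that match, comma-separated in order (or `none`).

i. "ba" → no match
ii. "aaabb" → no match
iii. "ab" → no match
iv. "bab" → match

iv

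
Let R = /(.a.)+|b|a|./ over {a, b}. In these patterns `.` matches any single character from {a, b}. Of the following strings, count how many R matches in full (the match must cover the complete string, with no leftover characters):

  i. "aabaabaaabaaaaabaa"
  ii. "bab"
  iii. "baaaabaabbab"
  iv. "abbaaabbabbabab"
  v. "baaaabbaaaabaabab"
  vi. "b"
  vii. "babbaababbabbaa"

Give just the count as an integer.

i → match
ii → match
iii → match
iv → no match
v → no match
vi → match
vii → match
Total matched: 5

5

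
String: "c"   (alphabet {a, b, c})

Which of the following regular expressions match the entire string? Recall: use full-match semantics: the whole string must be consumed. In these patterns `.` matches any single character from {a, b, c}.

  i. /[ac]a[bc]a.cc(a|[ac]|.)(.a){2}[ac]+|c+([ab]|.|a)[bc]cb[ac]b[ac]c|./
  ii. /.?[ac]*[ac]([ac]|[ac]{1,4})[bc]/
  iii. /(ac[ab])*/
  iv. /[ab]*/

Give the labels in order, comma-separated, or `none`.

i

i → match
ii → no match
iii → no match
iv → no match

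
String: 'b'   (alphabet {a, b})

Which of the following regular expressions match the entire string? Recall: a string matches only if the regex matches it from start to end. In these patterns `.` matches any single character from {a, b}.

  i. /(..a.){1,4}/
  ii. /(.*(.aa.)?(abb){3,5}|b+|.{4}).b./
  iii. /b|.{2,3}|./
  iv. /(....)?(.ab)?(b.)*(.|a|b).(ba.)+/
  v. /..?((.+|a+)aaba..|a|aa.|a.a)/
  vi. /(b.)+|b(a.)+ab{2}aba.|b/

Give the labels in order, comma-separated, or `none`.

iii, vi

i → no match
ii → no match
iii → match
iv → no match
v → no match
vi → match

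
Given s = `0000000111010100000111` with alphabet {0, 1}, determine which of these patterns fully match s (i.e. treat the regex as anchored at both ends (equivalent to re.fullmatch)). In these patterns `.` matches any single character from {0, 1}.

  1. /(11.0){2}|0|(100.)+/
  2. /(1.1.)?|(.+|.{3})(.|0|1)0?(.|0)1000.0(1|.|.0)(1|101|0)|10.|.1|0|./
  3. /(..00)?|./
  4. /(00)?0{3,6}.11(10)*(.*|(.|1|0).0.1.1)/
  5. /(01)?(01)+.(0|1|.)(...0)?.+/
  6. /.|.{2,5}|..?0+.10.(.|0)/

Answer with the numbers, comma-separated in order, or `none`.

4

1 → no match
2 → no match
3 → no match
4 → match
5 → no match
6 → no match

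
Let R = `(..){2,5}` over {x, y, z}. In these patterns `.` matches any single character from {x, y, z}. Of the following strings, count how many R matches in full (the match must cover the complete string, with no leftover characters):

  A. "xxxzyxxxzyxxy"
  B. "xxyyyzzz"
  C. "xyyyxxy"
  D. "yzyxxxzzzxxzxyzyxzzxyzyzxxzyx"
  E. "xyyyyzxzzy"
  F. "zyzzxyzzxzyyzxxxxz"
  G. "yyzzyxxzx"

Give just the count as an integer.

A → no match
B → match
C → no match
D → no match
E → match
F → no match
G → no match
Total matched: 2

2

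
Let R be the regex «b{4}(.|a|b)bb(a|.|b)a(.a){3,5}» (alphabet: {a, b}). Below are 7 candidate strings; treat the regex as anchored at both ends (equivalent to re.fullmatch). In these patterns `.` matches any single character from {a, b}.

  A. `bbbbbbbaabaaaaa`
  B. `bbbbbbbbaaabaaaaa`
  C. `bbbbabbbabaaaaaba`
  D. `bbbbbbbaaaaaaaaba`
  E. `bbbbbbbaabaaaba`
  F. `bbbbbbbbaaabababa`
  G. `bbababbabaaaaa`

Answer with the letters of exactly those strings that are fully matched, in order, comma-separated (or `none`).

A → match
B → match
C → match
D → match
E → match
F → match
G → no match

A, B, C, D, E, F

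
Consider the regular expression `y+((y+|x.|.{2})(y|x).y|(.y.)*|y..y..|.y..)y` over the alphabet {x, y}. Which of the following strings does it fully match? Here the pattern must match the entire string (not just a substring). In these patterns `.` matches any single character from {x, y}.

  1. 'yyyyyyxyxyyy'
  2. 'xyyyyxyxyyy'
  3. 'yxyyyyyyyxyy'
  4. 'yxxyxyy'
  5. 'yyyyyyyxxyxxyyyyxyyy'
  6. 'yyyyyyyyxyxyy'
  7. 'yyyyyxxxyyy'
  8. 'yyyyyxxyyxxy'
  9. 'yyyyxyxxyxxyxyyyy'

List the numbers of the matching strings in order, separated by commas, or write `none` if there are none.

1 → match
2 → no match — must start with 'y'
3 → no match
4 → match
5 → no match
6 → match
7 → match
8 → no match
9 → match

1, 4, 6, 7, 9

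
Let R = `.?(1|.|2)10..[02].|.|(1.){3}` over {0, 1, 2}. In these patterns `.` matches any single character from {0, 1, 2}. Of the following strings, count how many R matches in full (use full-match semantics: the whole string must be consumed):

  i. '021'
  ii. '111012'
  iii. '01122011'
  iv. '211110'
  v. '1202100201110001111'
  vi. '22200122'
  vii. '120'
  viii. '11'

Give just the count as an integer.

i → no match
ii → match
iii → no match
iv → no match
v → no match
vi → no match
vii → no match
viii → no match
Total matched: 1

1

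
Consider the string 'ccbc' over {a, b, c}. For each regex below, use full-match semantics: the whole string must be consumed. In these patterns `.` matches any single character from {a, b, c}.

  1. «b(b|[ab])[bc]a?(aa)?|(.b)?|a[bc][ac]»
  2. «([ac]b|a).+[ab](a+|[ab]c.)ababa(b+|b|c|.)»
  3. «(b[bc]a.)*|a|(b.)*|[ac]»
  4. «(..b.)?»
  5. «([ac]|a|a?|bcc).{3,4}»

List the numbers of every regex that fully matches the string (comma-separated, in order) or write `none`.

1 → no match
2 → no match
3 → no match
4 → match
5 → match

4, 5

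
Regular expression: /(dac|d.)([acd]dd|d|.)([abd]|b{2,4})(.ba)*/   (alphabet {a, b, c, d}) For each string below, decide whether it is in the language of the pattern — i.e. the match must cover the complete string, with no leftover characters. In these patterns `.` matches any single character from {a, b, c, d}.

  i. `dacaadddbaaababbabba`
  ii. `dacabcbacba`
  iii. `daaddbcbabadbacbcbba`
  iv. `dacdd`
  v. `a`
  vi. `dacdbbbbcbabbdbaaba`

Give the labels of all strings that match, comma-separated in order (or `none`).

i → no match
ii → match
iii → no match
iv → match
v → no match
vi → no match

ii, iv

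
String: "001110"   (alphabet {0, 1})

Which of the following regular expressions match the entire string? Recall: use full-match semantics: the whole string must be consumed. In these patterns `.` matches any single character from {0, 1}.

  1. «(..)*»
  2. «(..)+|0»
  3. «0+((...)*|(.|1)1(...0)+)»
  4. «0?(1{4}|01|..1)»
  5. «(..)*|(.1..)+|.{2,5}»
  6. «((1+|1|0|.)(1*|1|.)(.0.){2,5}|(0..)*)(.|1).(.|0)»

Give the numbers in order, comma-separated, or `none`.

1, 2, 5, 6

1 → match
2 → match
3 → no match
4 → no match
5 → match
6 → match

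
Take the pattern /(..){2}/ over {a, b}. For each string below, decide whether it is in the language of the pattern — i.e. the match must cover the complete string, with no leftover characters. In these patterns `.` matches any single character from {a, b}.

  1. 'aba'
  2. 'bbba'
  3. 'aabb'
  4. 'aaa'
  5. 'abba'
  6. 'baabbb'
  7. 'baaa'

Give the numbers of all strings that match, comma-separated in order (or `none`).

2, 3, 5, 7

1 → no match
2 → match
3 → match
4 → no match
5 → match
6 → no match
7 → match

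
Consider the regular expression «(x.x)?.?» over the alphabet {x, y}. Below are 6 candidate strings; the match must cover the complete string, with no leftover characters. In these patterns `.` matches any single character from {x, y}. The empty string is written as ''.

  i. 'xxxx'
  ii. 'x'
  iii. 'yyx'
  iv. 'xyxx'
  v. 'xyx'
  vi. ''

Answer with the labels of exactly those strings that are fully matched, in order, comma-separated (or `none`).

i, ii, iv, v, vi

i → match
ii → match
iii → no match
iv → match
v → match
vi → match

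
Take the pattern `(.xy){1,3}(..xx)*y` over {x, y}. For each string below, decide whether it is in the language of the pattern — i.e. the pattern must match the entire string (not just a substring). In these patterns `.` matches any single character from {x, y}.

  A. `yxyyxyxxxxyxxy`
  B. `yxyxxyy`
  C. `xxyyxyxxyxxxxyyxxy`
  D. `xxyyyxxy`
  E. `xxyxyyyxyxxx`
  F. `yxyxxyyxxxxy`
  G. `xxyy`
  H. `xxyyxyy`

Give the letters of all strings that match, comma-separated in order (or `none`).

A → no match
B → match
C → match
D → match
E → no match — must end with `y`
F → no match
G → match
H → match

B, C, D, G, H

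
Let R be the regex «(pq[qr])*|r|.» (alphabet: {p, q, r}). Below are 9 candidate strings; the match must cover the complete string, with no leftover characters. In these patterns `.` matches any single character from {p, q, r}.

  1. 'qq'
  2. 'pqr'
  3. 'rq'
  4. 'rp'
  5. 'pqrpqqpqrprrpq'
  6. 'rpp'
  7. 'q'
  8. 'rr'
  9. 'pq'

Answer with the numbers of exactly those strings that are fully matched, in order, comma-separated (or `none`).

1 → no match
2 → match
3 → no match
4 → no match
5 → no match
6 → no match
7 → match
8 → no match
9 → no match

2, 7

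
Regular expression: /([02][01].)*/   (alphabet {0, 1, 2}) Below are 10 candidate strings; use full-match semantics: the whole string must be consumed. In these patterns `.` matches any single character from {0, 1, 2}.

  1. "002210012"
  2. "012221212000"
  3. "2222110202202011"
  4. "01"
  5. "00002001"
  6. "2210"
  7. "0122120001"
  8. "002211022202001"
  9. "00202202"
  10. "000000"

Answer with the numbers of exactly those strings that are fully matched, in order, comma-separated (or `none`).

1, 10

1 → match
2 → no match
3 → no match
4 → no match
5 → no match
6 → no match
7 → no match
8 → no match
9 → no match
10 → match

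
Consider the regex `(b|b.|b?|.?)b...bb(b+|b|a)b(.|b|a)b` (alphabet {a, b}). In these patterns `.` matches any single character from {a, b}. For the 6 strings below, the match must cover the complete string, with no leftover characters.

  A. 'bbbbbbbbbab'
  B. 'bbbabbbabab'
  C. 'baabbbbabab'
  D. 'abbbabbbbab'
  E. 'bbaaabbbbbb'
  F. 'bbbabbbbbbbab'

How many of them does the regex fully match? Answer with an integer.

5

A → match
B → match
C → no match
D → match
E → match
F → match
Total matched: 5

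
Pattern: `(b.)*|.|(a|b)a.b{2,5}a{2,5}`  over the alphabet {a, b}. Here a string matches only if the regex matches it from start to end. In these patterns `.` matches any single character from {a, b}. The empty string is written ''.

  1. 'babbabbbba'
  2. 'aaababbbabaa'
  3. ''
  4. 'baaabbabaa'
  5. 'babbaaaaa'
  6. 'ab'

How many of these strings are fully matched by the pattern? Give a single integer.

1

1. 'babbabbbba' → no match
2. 'aaababbbabaa' → no match
3. '' → match
4. 'baaabbabaa' → no match
5. 'babbaaaaa' → no match
6. 'ab' → no match
Total matched: 1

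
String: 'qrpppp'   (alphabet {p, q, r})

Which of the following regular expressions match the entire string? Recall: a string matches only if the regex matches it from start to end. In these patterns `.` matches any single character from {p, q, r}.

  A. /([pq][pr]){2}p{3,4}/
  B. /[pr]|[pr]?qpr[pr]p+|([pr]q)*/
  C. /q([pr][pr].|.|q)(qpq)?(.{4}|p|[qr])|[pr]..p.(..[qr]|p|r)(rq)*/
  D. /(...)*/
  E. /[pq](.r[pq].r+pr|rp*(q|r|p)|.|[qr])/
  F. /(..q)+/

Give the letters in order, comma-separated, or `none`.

A → no match
B → no match
C → match
D → match
E → match
F → no match — must end with 'q'

C, D, E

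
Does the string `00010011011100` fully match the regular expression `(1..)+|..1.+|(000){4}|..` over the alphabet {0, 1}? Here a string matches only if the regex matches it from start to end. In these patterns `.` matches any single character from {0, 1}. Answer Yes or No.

No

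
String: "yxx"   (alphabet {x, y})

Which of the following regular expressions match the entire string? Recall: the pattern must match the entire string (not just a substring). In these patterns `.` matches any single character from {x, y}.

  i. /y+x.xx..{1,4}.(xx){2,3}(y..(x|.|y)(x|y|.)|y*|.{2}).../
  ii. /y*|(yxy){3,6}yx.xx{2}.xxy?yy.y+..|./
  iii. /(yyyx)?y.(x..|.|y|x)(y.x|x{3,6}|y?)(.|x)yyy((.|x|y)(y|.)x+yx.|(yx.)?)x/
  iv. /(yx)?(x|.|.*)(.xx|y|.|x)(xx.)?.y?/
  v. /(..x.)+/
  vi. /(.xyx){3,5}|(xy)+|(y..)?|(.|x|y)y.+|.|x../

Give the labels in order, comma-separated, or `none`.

i → no match
ii → no match
iii → no match
iv → match
v → no match
vi → match

iv, vi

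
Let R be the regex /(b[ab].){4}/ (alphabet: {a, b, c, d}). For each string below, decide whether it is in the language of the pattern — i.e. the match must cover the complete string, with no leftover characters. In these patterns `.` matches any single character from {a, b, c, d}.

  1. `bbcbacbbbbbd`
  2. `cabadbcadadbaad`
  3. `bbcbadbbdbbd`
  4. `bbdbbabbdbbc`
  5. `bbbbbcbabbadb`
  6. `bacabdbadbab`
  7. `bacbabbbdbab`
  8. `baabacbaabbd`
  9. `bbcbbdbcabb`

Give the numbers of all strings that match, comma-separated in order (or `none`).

1, 3, 4, 7, 8

1 → match
2 → no match — must start with `b`
3 → match
4 → match
5 → no match
6 → no match
7 → match
8 → match
9 → no match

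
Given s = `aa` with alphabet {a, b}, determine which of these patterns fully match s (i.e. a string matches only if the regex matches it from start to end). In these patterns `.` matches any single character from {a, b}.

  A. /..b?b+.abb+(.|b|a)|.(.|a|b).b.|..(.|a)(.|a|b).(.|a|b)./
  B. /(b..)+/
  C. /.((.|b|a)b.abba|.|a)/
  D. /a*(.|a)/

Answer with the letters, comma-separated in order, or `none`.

C, D

A → no match
B → no match — must start with `b`
C → match
D → match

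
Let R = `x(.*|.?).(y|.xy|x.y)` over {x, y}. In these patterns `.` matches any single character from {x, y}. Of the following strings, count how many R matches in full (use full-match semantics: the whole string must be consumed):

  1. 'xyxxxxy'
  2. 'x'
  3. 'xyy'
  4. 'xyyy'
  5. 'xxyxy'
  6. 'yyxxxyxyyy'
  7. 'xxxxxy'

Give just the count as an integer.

5

1 → match
2 → no match
3 → match
4 → match
5 → match
6 → no match — must start with 'x'
7 → match
Total matched: 5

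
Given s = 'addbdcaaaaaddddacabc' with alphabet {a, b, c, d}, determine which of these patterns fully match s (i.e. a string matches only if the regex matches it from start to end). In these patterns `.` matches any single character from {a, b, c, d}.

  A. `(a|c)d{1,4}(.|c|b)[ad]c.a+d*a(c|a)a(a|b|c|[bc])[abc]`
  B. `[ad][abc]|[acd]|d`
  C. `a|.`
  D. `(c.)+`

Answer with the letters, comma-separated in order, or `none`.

A

A → match
B → no match
C → no match
D → no match — must start with 'c'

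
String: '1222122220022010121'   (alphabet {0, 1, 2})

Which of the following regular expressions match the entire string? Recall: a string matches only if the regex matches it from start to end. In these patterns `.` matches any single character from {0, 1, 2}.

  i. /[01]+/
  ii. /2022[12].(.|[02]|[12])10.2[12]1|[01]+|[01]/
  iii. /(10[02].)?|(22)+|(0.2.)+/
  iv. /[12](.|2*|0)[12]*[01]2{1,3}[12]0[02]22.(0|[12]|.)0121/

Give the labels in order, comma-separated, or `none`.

iv

i → no match
ii → no match
iii → no match
iv → match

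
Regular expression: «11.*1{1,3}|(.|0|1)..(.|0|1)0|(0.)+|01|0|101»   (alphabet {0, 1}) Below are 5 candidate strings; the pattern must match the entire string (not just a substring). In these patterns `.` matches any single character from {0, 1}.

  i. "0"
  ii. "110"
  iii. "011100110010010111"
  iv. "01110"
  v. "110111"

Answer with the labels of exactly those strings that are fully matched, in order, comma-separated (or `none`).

i → match
ii → no match
iii → no match
iv → match
v → match

i, iv, v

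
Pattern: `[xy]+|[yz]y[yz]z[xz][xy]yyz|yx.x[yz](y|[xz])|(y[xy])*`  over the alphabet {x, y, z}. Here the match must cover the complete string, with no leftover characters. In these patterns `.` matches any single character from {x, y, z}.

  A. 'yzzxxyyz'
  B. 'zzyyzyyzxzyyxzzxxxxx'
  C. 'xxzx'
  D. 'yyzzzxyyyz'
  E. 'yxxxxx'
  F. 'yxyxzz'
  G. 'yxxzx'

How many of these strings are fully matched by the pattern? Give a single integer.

A → no match
B → no match
C → no match
D → no match
E → match
F → match
G → no match
Total matched: 2

2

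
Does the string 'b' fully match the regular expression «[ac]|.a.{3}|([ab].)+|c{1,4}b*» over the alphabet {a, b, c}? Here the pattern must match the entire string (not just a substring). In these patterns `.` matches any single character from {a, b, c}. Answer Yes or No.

No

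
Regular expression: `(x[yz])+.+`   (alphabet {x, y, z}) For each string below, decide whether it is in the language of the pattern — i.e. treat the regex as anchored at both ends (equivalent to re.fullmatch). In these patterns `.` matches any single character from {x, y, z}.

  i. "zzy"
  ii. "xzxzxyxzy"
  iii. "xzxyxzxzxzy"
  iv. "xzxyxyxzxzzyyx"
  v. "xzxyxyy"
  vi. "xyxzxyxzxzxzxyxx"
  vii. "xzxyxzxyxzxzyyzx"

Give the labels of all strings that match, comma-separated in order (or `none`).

i → no match — must start with "x"
ii → match
iii → match
iv → match
v → match
vi → match
vii → match

ii, iii, iv, v, vi, vii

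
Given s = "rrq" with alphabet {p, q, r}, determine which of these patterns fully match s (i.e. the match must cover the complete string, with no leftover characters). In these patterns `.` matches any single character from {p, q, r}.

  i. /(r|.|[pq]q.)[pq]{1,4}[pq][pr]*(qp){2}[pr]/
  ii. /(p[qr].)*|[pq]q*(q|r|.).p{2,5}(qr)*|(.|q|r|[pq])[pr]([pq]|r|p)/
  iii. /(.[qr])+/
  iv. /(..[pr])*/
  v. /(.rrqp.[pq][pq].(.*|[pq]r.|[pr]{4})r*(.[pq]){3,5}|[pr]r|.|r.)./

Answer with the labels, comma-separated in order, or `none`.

ii, v

i → no match
ii → match
iii → no match
iv → no match
v → match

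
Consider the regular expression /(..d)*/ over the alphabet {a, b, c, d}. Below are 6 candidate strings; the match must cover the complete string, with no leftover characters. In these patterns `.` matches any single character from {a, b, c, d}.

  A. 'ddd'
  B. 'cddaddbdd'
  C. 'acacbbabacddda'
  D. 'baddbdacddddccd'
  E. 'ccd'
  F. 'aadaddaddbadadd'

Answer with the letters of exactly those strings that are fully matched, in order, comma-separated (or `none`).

A → match
B → match
C → no match
D → match
E → match
F → match

A, B, D, E, F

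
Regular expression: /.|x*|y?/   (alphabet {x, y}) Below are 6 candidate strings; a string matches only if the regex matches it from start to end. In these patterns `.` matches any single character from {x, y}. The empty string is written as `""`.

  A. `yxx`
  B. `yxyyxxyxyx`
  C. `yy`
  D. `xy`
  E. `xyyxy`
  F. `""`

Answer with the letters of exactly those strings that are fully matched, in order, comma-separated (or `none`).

A. `yxx` → no match
B. `yxyyxxyxyx` → no match
C. `yy` → no match
D. `xy` → no match
E. `xyyxy` → no match
F. `""` → match

F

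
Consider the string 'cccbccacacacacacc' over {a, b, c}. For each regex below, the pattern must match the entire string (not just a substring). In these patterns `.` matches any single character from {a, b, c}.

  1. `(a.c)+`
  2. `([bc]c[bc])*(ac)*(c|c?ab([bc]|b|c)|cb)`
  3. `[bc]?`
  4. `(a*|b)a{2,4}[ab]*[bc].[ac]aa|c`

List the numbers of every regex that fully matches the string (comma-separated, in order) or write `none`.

2

1 → no match — must start with 'a'
2 → match
3 → no match
4 → no match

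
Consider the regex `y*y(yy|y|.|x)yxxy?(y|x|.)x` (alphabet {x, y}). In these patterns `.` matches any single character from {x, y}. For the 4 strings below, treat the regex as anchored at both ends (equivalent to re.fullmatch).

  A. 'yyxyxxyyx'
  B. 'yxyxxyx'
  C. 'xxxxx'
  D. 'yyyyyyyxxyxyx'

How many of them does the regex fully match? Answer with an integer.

A. 'yyxyxxyyx' → match
B. 'yxyxxyx' → match
C. 'xxxxx' → no match
D → no match
Total matched: 2

2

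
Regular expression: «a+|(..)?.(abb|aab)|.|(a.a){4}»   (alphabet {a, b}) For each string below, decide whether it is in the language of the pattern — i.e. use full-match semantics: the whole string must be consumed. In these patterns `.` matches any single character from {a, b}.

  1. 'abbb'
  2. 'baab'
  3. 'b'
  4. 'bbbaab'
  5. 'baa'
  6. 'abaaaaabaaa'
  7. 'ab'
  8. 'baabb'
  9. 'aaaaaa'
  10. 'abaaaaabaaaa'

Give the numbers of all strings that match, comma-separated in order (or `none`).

2, 3, 4, 9, 10

1 → no match
2 → match
3 → match
4 → match
5 → no match
6 → no match
7 → no match
8 → no match
9 → match
10 → match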